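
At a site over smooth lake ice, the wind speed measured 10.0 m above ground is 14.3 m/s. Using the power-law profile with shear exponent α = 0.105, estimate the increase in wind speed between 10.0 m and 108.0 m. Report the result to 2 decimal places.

4.06 m/s

Power law: V₂ = V₁ · (z₂/z₁)^α = 14.3 × (10.8000)^0.105 = 18.3589 m/s
ΔV = 18.3589 − 14.3 = 4.0589 m/s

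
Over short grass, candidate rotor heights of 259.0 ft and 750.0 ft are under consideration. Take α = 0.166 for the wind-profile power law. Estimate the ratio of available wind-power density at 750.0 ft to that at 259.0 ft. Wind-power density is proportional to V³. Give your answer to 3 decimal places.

Speed ratio: V_B/V_A = (z_B/z_A)^α = (750.0/259.0)^0.166 = (2.8958)^0.166 = 1.19303
Power-density ratio: P_B/P_A = (V_B/V_A)³ = (1.19303)³ = 1.69808

1.698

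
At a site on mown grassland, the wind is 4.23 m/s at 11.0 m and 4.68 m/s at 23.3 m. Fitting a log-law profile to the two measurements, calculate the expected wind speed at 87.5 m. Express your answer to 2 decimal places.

Log law: V ∝ ln(z/z₀). From the pair, with r = V₁/V₂ = 0.90385,
ln z₀ = (ln z₁ − r·ln z₂)/(1 − r) = (2.3979 − 0.90385×3.1485)/0.09615 = -4.6574 → z₀ = 0.009492 m
V₃ = V₁ · ln(z₃/z₀)/ln(z₁/z₀) = 4.23 × 9.1290/7.0552 = 5.4733 m/s

5.47 m/s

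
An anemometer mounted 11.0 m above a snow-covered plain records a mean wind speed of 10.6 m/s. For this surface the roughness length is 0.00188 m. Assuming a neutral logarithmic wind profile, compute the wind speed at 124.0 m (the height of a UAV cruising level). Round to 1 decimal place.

13.6 m/s

Log law: V(z) ∝ ln(z/z₀), so V₂/V₁ = ln(z₂/z₀) / ln(z₁/z₀).
ln(124.0/0.00188) = 11.0968, ln(11.0/0.00188) = 8.6744
V₂ = 10.6 × 11.0968/8.6744 = 10.6 × 1.2793 = 13.5601 m/s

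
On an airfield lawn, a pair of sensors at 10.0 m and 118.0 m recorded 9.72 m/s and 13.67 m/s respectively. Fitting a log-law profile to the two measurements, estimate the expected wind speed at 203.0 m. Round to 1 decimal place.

Log law: V ∝ ln(z/z₀). From the pair, with r = V₁/V₂ = 0.71105,
ln z₀ = (ln z₁ − r·ln z₂)/(1 − r) = (2.3026 − 0.71105×4.7707)/0.28895 = -3.7708 → z₀ = 0.02303 m
V₃ = V₁ · ln(z₃/z₀)/ln(z₁/z₀) = 9.72 × 9.0840/6.0734 = 14.5383 m/s

14.5 m/s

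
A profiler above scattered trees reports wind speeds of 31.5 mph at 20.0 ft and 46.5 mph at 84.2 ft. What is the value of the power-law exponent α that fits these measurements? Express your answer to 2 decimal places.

α ≈ 0.27

Power law: V₂/V₁ = (z₂/z₁)^α ⇒ α = ln(V₂/V₁) / ln(z₂/z₁)
α = ln(46.5/31.5) / ln(84.2/20.0) = ln(1.4762) / ln(4.2100)
  = 0.38946 / 1.43746 = 0.27094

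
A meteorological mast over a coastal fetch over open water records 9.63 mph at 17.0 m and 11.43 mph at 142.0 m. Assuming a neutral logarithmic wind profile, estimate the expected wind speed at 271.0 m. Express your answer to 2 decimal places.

11.98 mph

Log law: V ∝ ln(z/z₀). From the pair, with r = V₁/V₂ = 0.84252,
ln z₀ = (ln z₁ − r·ln z₂)/(1 − r) = (2.8332 − 0.84252×4.9558)/0.15748 = -8.5228 → z₀ = 0.0001989 m
V₃ = V₁ · ln(z₃/z₀)/ln(z₁/z₀) = 9.63 × 14.1249/11.3560 = 11.9781 mph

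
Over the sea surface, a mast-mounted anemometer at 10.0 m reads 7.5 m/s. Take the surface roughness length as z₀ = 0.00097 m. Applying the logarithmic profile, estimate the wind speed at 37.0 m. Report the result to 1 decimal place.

Log law: V(z) ∝ ln(z/z₀), so V₂/V₁ = ln(z₂/z₀) / ln(z₁/z₀).
ln(37.0/0.00097) = 10.5491, ln(10.0/0.00097) = 9.2408
V₂ = 7.5 × 10.5491/9.2408 = 7.5 × 1.1416 = 8.5619 m/s

8.6 m/s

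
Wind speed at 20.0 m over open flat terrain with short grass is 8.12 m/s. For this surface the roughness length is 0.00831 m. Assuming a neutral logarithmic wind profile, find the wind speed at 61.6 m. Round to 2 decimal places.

Log law: V(z) ∝ ln(z/z₀), so V₂/V₁ = ln(z₂/z₀) / ln(z₁/z₀).
ln(61.6/0.00831) = 8.9110, ln(20.0/0.00831) = 7.7860
V₂ = 8.12 × 8.9110/7.7860 = 8.12 × 1.1445 = 9.2932 m/s

9.29 m/s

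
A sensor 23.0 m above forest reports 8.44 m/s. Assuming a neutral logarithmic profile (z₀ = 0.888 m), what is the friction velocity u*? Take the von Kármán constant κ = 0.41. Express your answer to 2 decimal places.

u* ≈ 1.06 m/s

Log law: V(z) = (u*/κ) · ln(z/z₀) ⇒ u* = κ · V / ln(z/z₀)
u* = 0.41 × 8.44 / ln(23.0/0.888) = 0.41 × 8.44 / 3.2543
   = 3.4604 / 3.2543 = 1.0633 m/s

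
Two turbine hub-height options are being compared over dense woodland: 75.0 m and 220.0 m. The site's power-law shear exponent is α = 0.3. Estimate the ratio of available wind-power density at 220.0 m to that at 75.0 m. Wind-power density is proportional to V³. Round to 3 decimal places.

2.634

Speed ratio: V_B/V_A = (z_B/z_A)^α = (220.0/75.0)^0.3 = (2.9333)^0.3 = 1.38105
Power-density ratio: P_B/P_A = (V_B/V_A)³ = (1.38105)³ = 2.63406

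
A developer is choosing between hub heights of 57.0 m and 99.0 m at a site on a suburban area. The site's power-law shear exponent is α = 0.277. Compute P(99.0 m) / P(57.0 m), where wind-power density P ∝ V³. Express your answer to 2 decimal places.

Speed ratio: V_B/V_A = (z_B/z_A)^α = (99.0/57.0)^0.277 = (1.7368)^0.277 = 1.16524
Power-density ratio: P_B/P_A = (V_B/V_A)³ = (1.16524)³ = 1.58213

1.58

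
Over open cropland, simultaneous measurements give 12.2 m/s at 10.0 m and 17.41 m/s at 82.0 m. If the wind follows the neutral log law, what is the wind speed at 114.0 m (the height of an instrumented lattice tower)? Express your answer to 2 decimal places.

Log law: V ∝ ln(z/z₀). From the pair, with r = V₁/V₂ = 0.70075,
ln z₀ = (ln z₁ − r·ln z₂)/(1 − r) = (2.3026 − 0.70075×4.4067)/0.29925 = -2.6246 → z₀ = 0.07247 m
V₃ = V₁ · ln(z₃/z₀)/ln(z₁/z₀) = 12.2 × 7.3608/4.9271 = 18.2258 m/s

18.23 m/s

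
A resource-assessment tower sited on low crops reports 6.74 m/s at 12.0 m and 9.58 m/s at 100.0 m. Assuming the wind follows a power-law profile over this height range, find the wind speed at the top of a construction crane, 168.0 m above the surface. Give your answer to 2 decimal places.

10.44 m/s

First find α: α = ln(V₂/V₁)/ln(z₂/z₁) = ln(9.58/6.74)/ln(100.0/12.0) = 0.35162/2.12026 = 0.1658
Extrapolate from 100.0 m to 168.0 m: V₃ = 9.58 × (168.0/100.0)^0.1658 = 9.58 × 1.0898 = 10.4407 m/s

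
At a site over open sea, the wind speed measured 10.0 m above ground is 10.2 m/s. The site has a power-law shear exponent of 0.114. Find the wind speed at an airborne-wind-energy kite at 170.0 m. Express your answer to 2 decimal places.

Power-law profile: V₂ = V₁ · (z₂/z₁)^α
V₂ = 10.2 × (170.0/10.0)^0.114 = 10.2 × (17.0000)^0.114
    = 10.2 × 1.3812 = 14.0887 m/s

14.09 m/s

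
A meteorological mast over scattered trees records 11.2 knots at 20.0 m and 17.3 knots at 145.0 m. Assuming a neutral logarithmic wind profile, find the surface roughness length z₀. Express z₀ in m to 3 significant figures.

z₀ ≈ 0.526 m

Log law: V(z) ∝ ln(z/z₀). With r = V₁/V₂ = 11.2/17.3 = 0.64740,
r · ln(z₂/z₀) = ln(z₁/z₀) ⇒ ln z₀ = (ln z₁ − r·ln z₂)/(1 − r)
ln z₀ = (2.99573 − 0.64740×4.97673) / 0.35260 = -0.6415
z₀ = exp(-0.6415) = 0.5265 m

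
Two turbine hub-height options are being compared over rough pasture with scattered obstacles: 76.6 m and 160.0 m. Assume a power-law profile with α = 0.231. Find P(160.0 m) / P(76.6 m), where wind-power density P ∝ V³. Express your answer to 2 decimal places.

Speed ratio: V_B/V_A = (z_B/z_A)^α = (160.0/76.6)^0.231 = (2.0888)^0.231 = 1.18548
Power-density ratio: P_B/P_A = (V_B/V_A)³ = (1.18548)³ = 1.66604

1.67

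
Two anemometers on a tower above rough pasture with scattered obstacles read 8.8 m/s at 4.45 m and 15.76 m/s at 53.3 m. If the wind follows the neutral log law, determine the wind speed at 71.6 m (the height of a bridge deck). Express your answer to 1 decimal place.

Log law: V ∝ ln(z/z₀). From the pair, with r = V₁/V₂ = 0.55838,
ln z₀ = (ln z₁ − r·ln z₂)/(1 − r) = (1.4929 − 0.55838×3.9759)/0.44162 = -1.6466 → z₀ = 0.1927 m
V₃ = V₁ · ln(z₃/z₀)/ln(z₁/z₀) = 8.8 × 5.9177/3.1395 = 16.5873 m/s

16.6 m/s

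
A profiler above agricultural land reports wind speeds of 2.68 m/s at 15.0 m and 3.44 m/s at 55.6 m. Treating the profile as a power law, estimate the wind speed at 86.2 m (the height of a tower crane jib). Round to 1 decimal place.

First find α: α = ln(V₂/V₁)/ln(z₂/z₁) = ln(3.44/2.68)/ln(55.6/15.0) = 0.24965/1.31013 = 0.1906
Extrapolate from 55.6 m to 86.2 m: V₃ = 3.44 × (86.2/55.6)^0.1906 = 3.44 × 1.0871 = 3.7398 m/s

3.7 m/s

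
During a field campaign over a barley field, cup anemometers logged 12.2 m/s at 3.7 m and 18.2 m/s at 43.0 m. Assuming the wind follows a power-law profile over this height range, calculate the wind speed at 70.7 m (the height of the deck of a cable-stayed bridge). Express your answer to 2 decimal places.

First find α: α = ln(V₂/V₁)/ln(z₂/z₁) = ln(18.2/12.2)/ln(43.0/3.7) = 0.39999/2.45287 = 0.1631
Extrapolate from 43.0 m to 70.7 m: V₃ = 18.2 × (70.7/43.0)^0.1631 = 18.2 × 1.0845 = 19.7372 m/s

19.74 m/s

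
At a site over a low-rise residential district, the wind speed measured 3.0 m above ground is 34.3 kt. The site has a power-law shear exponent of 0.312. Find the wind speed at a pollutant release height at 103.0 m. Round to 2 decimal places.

103.38 kt

Power-law profile: V₂ = V₁ · (z₂/z₁)^α
V₂ = 34.3 × (103.0/3.0)^0.312 = 34.3 × (34.3333)^0.312
    = 34.3 × 3.0140 = 103.3802 kt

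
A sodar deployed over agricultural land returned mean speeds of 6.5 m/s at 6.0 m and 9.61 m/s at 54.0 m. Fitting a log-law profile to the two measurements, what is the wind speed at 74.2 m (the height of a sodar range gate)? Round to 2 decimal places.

10.06 m/s

Log law: V ∝ ln(z/z₀). From the pair, with r = V₁/V₂ = 0.67638,
ln z₀ = (ln z₁ − r·ln z₂)/(1 − r) = (1.7918 − 0.67638×3.9890)/0.32362 = -2.8005 → z₀ = 0.06078 m
V₃ = V₁ · ln(z₃/z₀)/ln(z₁/z₀) = 6.5 × 7.1073/4.5923 = 10.0598 m/s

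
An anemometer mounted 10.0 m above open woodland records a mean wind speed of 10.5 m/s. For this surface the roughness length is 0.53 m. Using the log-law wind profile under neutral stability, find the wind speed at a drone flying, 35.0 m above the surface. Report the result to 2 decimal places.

Log law: V(z) ∝ ln(z/z₀), so V₂/V₁ = ln(z₂/z₀) / ln(z₁/z₀).
ln(35.0/0.53) = 4.1902, ln(10.0/0.53) = 2.9375
V₂ = 10.5 × 4.1902/2.9375 = 10.5 × 1.4265 = 14.9780 m/s

14.98 m/s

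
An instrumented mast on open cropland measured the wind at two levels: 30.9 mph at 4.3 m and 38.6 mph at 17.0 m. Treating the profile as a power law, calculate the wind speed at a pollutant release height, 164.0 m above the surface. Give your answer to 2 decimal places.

First find α: α = ln(V₂/V₁)/ln(z₂/z₁) = ln(38.6/30.9)/ln(17.0/4.3) = 0.22250/1.37460 = 0.1619
Extrapolate from 17.0 m to 164.0 m: V₃ = 38.6 × (164.0/17.0)^0.1619 = 38.6 × 1.4432 = 55.7088 mph

55.71 mph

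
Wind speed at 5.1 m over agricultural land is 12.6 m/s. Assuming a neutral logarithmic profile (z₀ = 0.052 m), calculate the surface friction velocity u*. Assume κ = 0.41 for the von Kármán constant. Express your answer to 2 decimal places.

u* ≈ 1.13 m/s

Log law: V(z) = (u*/κ) · ln(z/z₀) ⇒ u* = κ · V / ln(z/z₀)
u* = 0.41 × 12.6 / ln(5.1/0.052) = 0.41 × 12.6 / 4.5858
   = 5.1660 / 4.5858 = 1.1265 m/s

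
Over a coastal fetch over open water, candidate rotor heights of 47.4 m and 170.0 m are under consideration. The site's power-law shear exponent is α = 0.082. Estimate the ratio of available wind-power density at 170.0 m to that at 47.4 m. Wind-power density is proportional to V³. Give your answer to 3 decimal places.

Speed ratio: V_B/V_A = (z_B/z_A)^α = (170.0/47.4)^0.082 = (3.5865)^0.082 = 1.11041
Power-density ratio: P_B/P_A = (V_B/V_A)³ = (1.11041)³ = 1.36914

1.369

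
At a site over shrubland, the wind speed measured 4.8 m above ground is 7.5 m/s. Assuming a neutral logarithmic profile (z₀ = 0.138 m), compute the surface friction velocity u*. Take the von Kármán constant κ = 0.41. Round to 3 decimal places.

u* ≈ 0.866 m/s

Log law: V(z) = (u*/κ) · ln(z/z₀) ⇒ u* = κ · V / ln(z/z₀)
u* = 0.41 × 7.5 / ln(4.8/0.138) = 0.41 × 7.5 / 3.5491
   = 3.0750 / 3.5491 = 0.8664 m/s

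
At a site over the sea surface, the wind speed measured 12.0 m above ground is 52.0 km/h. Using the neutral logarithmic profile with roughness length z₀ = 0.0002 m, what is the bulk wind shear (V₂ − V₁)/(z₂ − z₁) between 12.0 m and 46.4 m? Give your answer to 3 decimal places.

Log law: V₂ = V₁ · ln(z₂/z₀)/ln(z₁/z₀) = 52.0 × 12.3545/11.0021 = 58.3919 km/h
ΔV/Δz = (58.3919 − 52.0)/(46.4 − 12.0) = 6.3919/34.4000 = 0.18581 km/h/m

0.186 km/h/m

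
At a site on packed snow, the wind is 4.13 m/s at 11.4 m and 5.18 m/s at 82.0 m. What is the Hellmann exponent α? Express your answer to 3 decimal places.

α ≈ 0.115

Power law: V₂/V₁ = (z₂/z₁)^α ⇒ α = ln(V₂/V₁) / ln(z₂/z₁)
α = ln(5.18/4.13) / ln(82.0/11.4) = ln(1.2542) / ln(7.1930)
  = 0.22653 / 1.97311 = 0.11481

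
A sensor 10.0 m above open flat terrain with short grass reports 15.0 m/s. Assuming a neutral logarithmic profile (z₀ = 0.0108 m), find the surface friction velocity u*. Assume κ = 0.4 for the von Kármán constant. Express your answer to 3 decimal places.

u* ≈ 0.878 m/s

Log law: V(z) = (u*/κ) · ln(z/z₀) ⇒ u* = κ · V / ln(z/z₀)
u* = 0.4 × 15.0 / ln(10.0/0.0108) = 0.4 × 15.0 / 6.8308
   = 6.0000 / 6.8308 = 0.8784 m/s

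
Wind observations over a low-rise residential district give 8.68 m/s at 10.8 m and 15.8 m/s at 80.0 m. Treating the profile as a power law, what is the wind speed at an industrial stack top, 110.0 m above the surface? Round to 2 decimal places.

First find α: α = ln(V₂/V₁)/ln(z₂/z₁) = ln(15.8/8.68)/ln(80.0/10.8) = 0.59899/2.00248 = 0.2991
Extrapolate from 80.0 m to 110.0 m: V₃ = 15.8 × (110.0/80.0)^0.2991 = 15.8 × 1.0999 = 17.3791 m/s

17.38 m/s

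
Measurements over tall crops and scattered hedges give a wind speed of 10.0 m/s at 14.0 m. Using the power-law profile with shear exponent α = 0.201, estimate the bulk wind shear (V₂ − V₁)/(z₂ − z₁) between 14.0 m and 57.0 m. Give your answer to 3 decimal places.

0.076 m/s/m

Power law: V₂ = V₁ · (z₂/z₁)^α = 10.0 × (4.0714)^0.201 = 13.2605 m/s
ΔV/Δz = (13.2605 − 10.0)/(57.0 − 14.0) = 3.2605/43.0000 = 0.07583 m/s/m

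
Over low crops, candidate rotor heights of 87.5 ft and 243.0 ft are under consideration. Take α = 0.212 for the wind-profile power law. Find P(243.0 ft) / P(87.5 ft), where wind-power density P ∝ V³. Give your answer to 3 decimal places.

Speed ratio: V_B/V_A = (z_B/z_A)^α = (243.0/87.5)^0.212 = (2.7771)^0.212 = 1.24177
Power-density ratio: P_B/P_A = (V_B/V_A)³ = (1.24177)³ = 1.91482

1.915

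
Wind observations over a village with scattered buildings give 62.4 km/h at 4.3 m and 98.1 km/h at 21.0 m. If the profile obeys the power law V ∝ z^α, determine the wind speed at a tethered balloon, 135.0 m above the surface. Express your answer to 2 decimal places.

First find α: α = ln(V₂/V₁)/ln(z₂/z₁) = ln(98.1/62.4)/ln(21.0/4.3) = 0.45242/1.58591 = 0.2853
Extrapolate from 21.0 m to 135.0 m: V₃ = 98.1 × (135.0/21.0)^0.2853 = 98.1 × 1.7003 = 166.8035 km/h

166.80 km/h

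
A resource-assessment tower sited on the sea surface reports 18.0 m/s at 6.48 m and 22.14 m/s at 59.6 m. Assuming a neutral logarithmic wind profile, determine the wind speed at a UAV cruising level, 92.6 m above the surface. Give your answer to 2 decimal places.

Log law: V ∝ ln(z/z₀). From the pair, with r = V₁/V₂ = 0.81301,
ln z₀ = (ln z₁ − r·ln z₂)/(1 − r) = (1.8687 − 0.81301×4.0877)/0.18699 = -7.7788 → z₀ = 0.0004185 m
V₃ = V₁ · ln(z₃/z₀)/ln(z₁/z₀) = 18.0 × 12.3071/9.6475 = 22.9621 m/s

22.96 m/s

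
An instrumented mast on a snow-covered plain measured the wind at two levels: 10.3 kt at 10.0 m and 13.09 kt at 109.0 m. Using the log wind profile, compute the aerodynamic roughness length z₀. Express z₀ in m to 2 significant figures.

z₀ ≈ 0.0015 m

Log law: V(z) ∝ ln(z/z₀). With r = V₁/V₂ = 10.3/13.09 = 0.78686,
r · ln(z₂/z₀) = ln(z₁/z₀) ⇒ ln z₀ = (ln z₁ − r·ln z₂)/(1 − r)
ln z₀ = (2.30259 − 0.78686×4.69135) / 0.21314 = -6.5161
z₀ = exp(-6.5161) = 0.001479 m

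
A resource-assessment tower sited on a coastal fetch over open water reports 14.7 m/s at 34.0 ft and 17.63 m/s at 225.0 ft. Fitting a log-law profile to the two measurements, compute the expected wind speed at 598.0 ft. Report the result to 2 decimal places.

19.15 m/s

Log law: V ∝ ln(z/z₀). From the pair, with r = V₁/V₂ = 0.83381,
ln z₀ = (ln z₁ − r·ln z₂)/(1 − r) = (3.5264 − 0.83381×5.4161)/0.16619 = -5.9546 → z₀ = 0.002594 ft
V₃ = V₁ · ln(z₃/z₀)/ln(z₁/z₀) = 14.7 × 12.3482/9.4809 = 19.1456 m/s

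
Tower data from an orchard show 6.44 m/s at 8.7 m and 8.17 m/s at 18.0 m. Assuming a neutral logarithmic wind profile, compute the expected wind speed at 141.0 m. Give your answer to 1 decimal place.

Log law: V ∝ ln(z/z₀). From the pair, with r = V₁/V₂ = 0.78825,
ln z₀ = (ln z₁ − r·ln z₂)/(1 − r) = (2.1633 − 0.78825×2.8904)/0.21175 = -0.5431 → z₀ = 0.5809 m
V₃ = V₁ · ln(z₃/z₀)/ln(z₁/z₀) = 6.44 × 5.4919/2.7065 = 13.0679 m/s

13.1 m/s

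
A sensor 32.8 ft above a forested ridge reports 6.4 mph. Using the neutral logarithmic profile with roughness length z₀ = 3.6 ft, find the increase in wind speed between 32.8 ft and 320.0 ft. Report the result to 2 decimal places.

Log law: V₂ = V₁ · ln(z₂/z₀)/ln(z₁/z₀) = 6.4 × 4.4874/2.2095 = 12.9981 mph
ΔV = 12.9981 − 6.4 = 6.5981 mph

6.60 mph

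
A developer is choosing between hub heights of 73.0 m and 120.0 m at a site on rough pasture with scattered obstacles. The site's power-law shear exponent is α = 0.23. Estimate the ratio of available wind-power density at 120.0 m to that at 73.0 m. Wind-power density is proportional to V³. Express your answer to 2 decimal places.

1.41

Speed ratio: V_B/V_A = (z_B/z_A)^α = (120.0/73.0)^0.23 = (1.6438)^0.23 = 1.12111
Power-density ratio: P_B/P_A = (V_B/V_A)³ = (1.12111)³ = 1.40910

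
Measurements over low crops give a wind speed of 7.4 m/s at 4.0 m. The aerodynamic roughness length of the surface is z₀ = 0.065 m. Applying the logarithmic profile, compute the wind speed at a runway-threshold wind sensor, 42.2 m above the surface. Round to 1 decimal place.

Log law: V(z) ∝ ln(z/z₀), so V₂/V₁ = ln(z₂/z₀) / ln(z₁/z₀).
ln(42.2/0.065) = 6.4758, ln(4.0/0.065) = 4.1197
V₂ = 7.4 × 6.4758/4.1197 = 7.4 × 1.5719 = 11.6322 m/s

11.6 m/s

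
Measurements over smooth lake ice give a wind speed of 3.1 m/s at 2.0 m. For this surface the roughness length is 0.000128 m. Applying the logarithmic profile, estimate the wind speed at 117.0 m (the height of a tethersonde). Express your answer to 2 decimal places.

Log law: V(z) ∝ ln(z/z₀), so V₂/V₁ = ln(z₂/z₀) / ln(z₁/z₀).
ln(117.0/0.000128) = 13.7257, ln(2.0/0.000128) = 9.6566
V₂ = 3.1 × 13.7257/9.6566 = 3.1 × 1.4214 = 4.4063 m/s

4.41 m/s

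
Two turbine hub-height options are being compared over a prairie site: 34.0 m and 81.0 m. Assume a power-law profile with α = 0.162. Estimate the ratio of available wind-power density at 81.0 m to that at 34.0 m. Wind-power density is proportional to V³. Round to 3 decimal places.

1.525

Speed ratio: V_B/V_A = (z_B/z_A)^α = (81.0/34.0)^0.162 = (2.3824)^0.162 = 1.15100
Power-density ratio: P_B/P_A = (V_B/V_A)³ = (1.15100)³ = 1.52484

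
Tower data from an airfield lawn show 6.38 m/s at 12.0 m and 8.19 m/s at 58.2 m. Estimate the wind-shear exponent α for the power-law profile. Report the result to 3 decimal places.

α ≈ 0.158

Power law: V₂/V₁ = (z₂/z₁)^α ⇒ α = ln(V₂/V₁) / ln(z₂/z₁)
α = ln(8.19/6.38) / ln(58.2/12.0) = ln(1.2837) / ln(4.8500)
  = 0.24975 / 1.57898 = 0.15817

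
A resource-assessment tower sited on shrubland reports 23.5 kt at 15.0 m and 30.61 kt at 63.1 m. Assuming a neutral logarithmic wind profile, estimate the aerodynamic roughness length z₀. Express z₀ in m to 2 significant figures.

Log law: V(z) ∝ ln(z/z₀). With r = V₁/V₂ = 23.5/30.61 = 0.76772,
r · ln(z₂/z₀) = ln(z₁/z₀) ⇒ ln z₀ = (ln z₁ − r·ln z₂)/(1 − r)
ln z₀ = (2.70805 − 0.76772×4.14472) / 0.23228 = -2.0404
z₀ = exp(-2.0404) = 0.1300 m

z₀ ≈ 0.13 m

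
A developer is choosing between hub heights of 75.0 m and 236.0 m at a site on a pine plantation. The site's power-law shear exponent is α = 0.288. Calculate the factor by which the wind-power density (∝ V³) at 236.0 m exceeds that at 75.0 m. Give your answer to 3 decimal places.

2.692

Speed ratio: V_B/V_A = (z_B/z_A)^α = (236.0/75.0)^0.288 = (3.1467)^0.288 = 1.39117
Power-density ratio: P_B/P_A = (V_B/V_A)³ = (1.39117)³ = 2.69242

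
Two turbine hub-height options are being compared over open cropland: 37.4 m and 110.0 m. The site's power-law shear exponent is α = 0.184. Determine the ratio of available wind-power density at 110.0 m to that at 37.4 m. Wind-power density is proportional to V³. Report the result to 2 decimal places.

Speed ratio: V_B/V_A = (z_B/z_A)^α = (110.0/37.4)^0.184 = (2.9412)^0.184 = 1.21957
Power-density ratio: P_B/P_A = (V_B/V_A)³ = (1.21957)³ = 1.81394

1.81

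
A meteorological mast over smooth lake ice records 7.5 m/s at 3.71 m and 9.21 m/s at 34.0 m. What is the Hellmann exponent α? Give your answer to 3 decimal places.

α ≈ 0.093

Power law: V₂/V₁ = (z₂/z₁)^α ⇒ α = ln(V₂/V₁) / ln(z₂/z₁)
α = ln(9.21/7.5) / ln(34.0/3.71) = ln(1.2280) / ln(9.1644)
  = 0.20539 / 2.21533 = 0.09271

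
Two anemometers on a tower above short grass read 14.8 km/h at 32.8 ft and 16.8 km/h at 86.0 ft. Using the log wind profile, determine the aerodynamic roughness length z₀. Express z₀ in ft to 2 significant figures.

Log law: V(z) ∝ ln(z/z₀). With r = V₁/V₂ = 14.8/16.8 = 0.88095,
r · ln(z₂/z₀) = ln(z₁/z₀) ⇒ ln z₀ = (ln z₁ − r·ln z₂)/(1 − r)
ln z₀ = (3.49043 − 0.88095×4.45435) / 0.11905 = -3.6426
z₀ = exp(-3.6426) = 0.02618 ft

z₀ ≈ 0.026 ft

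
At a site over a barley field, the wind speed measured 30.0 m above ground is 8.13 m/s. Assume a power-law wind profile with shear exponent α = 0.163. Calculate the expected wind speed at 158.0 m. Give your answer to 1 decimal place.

10.7 m/s

Power-law profile: V₂ = V₁ · (z₂/z₁)^α
V₂ = 8.13 × (158.0/30.0)^0.163 = 8.13 × (5.2667)^0.163
    = 8.13 × 1.3110 = 10.6586 m/s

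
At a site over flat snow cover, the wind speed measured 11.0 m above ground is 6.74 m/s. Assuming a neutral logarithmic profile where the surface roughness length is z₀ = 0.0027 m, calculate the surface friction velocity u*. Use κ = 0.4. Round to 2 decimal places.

Log law: V(z) = (u*/κ) · ln(z/z₀) ⇒ u* = κ · V / ln(z/z₀)
u* = 0.4 × 6.74 / ln(11.0/0.0027) = 0.4 × 6.74 / 8.3124
   = 2.6960 / 8.3124 = 0.3243 m/s

u* ≈ 0.32 m/s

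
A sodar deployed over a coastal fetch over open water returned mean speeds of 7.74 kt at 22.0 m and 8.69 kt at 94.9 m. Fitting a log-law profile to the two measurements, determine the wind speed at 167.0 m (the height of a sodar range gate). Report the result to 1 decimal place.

Log law: V ∝ ln(z/z₀). From the pair, with r = V₁/V₂ = 0.89068,
ln z₀ = (ln z₁ − r·ln z₂)/(1 − r) = (3.0910 − 0.89068×4.5528)/0.10932 = -8.8186 → z₀ = 0.0001480 m
V₃ = V₁ · ln(z₃/z₀)/ln(z₁/z₀) = 7.74 × 13.9366/11.9097 = 9.0573 kt

9.1 kt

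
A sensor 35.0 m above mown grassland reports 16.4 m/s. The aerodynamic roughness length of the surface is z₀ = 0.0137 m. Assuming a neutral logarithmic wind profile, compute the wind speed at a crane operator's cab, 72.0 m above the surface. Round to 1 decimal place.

Log law: V(z) ∝ ln(z/z₀), so V₂/V₁ = ln(z₂/z₀) / ln(z₁/z₀).
ln(72.0/0.0137) = 8.5670, ln(35.0/0.0137) = 7.8457
V₂ = 16.4 × 8.5670/7.8457 = 16.4 × 1.0919 = 17.9078 m/s

17.9 m/s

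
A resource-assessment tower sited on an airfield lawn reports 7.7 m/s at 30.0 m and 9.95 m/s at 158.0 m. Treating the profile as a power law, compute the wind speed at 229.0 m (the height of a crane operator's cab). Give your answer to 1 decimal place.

10.5 m/s

First find α: α = ln(V₂/V₁)/ln(z₂/z₁) = ln(9.95/7.7)/ln(158.0/30.0) = 0.25635/1.66140 = 0.1543
Extrapolate from 158.0 m to 229.0 m: V₃ = 9.95 × (229.0/158.0)^0.1543 = 9.95 × 1.0589 = 10.5364 m/s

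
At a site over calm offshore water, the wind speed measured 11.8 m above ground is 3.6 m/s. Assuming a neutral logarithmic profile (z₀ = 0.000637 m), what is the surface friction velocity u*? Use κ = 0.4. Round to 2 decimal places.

u* ≈ 0.15 m/s

Log law: V(z) = (u*/κ) · ln(z/z₀) ⇒ u* = κ · V / ln(z/z₀)
u* = 0.4 × 3.6 / ln(11.8/0.000637) = 0.4 × 3.6 / 9.8268
   = 1.4400 / 9.8268 = 0.1465 m/s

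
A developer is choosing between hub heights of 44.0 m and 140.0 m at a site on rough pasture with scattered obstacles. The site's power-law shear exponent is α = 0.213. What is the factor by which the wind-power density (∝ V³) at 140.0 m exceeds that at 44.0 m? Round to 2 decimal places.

2.10

Speed ratio: V_B/V_A = (z_B/z_A)^α = (140.0/44.0)^0.213 = (3.1818)^0.213 = 1.27959
Power-density ratio: P_B/P_A = (V_B/V_A)³ = (1.27959)³ = 2.09512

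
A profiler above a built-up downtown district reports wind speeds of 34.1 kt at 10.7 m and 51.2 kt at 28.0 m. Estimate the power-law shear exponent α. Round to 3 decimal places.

α ≈ 0.423

Power law: V₂/V₁ = (z₂/z₁)^α ⇒ α = ln(V₂/V₁) / ln(z₂/z₁)
α = ln(51.2/34.1) / ln(28.0/10.7) = ln(1.5015) / ln(2.6168)
  = 0.40644 / 0.96196 = 0.42251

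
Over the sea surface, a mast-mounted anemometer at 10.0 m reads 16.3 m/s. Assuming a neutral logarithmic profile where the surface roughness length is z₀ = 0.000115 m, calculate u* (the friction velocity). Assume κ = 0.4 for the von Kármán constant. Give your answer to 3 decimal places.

Log law: V(z) = (u*/κ) · ln(z/z₀) ⇒ u* = κ · V / ln(z/z₀)
u* = 0.4 × 16.3 / ln(10.0/0.000115) = 0.4 × 16.3 / 11.3732
   = 6.5200 / 11.3732 = 0.5733 m/s

u* ≈ 0.573 m/s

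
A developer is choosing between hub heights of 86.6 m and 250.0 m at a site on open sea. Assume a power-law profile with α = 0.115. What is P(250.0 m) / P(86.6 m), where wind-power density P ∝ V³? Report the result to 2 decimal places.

1.44

Speed ratio: V_B/V_A = (z_B/z_A)^α = (250.0/86.6)^0.115 = (2.8868)^0.115 = 1.12966
Power-density ratio: P_B/P_A = (V_B/V_A)³ = (1.12966)³ = 1.44160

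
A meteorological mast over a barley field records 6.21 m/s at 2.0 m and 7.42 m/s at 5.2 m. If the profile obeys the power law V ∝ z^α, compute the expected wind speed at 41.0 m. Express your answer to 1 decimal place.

10.9 m/s

First find α: α = ln(V₂/V₁)/ln(z₂/z₁) = ln(7.42/6.21)/ln(5.2/2.0) = 0.17802/0.95551 = 0.1863
Extrapolate from 5.2 m to 41.0 m: V₃ = 7.42 × (41.0/5.2)^0.1863 = 7.42 × 1.4692 = 10.9013 m/s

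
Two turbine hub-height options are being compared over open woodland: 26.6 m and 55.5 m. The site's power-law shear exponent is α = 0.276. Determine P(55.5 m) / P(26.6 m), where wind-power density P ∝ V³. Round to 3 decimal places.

Speed ratio: V_B/V_A = (z_B/z_A)^α = (55.5/26.6)^0.276 = (2.0865)^0.276 = 1.22506
Power-density ratio: P_B/P_A = (V_B/V_A)³ = (1.22506)³ = 1.83854

1.839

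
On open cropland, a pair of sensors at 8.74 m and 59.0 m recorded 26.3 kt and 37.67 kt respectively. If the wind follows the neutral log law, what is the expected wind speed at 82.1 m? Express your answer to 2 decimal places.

39.64 kt

Log law: V ∝ ln(z/z₀). From the pair, with r = V₁/V₂ = 0.69817,
ln z₀ = (ln z₁ − r·ln z₂)/(1 − r) = (2.1679 − 0.69817×4.0775)/0.30183 = -2.2493 → z₀ = 0.1055 m
V₃ = V₁ · ln(z₃/z₀)/ln(z₁/z₀) = 26.3 × 6.6572/4.4172 = 39.6372 kt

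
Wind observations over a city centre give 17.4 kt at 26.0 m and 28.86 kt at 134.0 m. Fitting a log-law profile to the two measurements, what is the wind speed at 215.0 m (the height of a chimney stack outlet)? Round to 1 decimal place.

Log law: V ∝ ln(z/z₀). From the pair, with r = V₁/V₂ = 0.60291,
ln z₀ = (ln z₁ − r·ln z₂)/(1 − r) = (3.2581 − 0.60291×4.8978)/0.39709 = 0.7684 → z₀ = 2.156 m
V₃ = V₁ · ln(z₃/z₀)/ln(z₁/z₀) = 17.4 × 4.6022/2.4897 = 32.1643 kt

32.2 kt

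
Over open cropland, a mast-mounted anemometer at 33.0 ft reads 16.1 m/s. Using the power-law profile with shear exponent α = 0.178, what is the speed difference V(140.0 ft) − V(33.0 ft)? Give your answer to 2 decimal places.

4.72 m/s

Power law: V₂ = V₁ · (z₂/z₁)^α = 16.1 × (4.2424)^0.178 = 20.8229 m/s
ΔV = 20.8229 − 16.1 = 4.7229 m/s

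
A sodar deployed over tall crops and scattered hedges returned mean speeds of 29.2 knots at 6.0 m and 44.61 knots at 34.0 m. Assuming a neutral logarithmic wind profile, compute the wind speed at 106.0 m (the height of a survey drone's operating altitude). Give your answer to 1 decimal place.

54.7 knots

Log law: V ∝ ln(z/z₀). From the pair, with r = V₁/V₂ = 0.65456,
ln z₀ = (ln z₁ − r·ln z₂)/(1 − r) = (1.7918 − 0.65456×3.5264)/0.34544 = -1.4951 → z₀ = 0.2242 m
V₃ = V₁ · ln(z₃/z₀)/ln(z₁/z₀) = 29.2 × 6.1585/3.2868 = 54.7117 knots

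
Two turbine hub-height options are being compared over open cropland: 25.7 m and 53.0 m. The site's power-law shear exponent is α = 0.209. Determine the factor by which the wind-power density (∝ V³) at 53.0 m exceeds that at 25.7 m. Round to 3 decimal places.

Speed ratio: V_B/V_A = (z_B/z_A)^α = (53.0/25.7)^0.209 = (2.0623)^0.209 = 1.16332
Power-density ratio: P_B/P_A = (V_B/V_A)³ = (1.16332)³ = 1.57432

1.574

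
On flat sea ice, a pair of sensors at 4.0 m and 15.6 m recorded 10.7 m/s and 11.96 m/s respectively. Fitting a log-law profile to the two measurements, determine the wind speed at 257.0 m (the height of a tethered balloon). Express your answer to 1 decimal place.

14.6 m/s

Log law: V ∝ ln(z/z₀). From the pair, with r = V₁/V₂ = 0.89465,
ln z₀ = (ln z₁ − r·ln z₂)/(1 − r) = (1.3863 − 0.89465×2.7473)/0.10535 = -10.1712 → z₀ = 0.00003826 m
V₃ = V₁ · ln(z₃/z₀)/ln(z₁/z₀) = 10.7 × 15.7203/11.5575 = 14.5539 m/s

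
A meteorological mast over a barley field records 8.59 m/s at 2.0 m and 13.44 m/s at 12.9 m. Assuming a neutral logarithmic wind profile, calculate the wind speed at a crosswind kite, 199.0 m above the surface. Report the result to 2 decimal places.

Log law: V ∝ ln(z/z₀). From the pair, with r = V₁/V₂ = 0.63914,
ln z₀ = (ln z₁ − r·ln z₂)/(1 − r) = (0.6931 − 0.63914×2.5572)/0.36086 = -2.6084 → z₀ = 0.07365 m
V₃ = V₁ · ln(z₃/z₀)/ln(z₁/z₀) = 8.59 × 7.9017/3.3015 = 20.5588 m/s

20.56 m/s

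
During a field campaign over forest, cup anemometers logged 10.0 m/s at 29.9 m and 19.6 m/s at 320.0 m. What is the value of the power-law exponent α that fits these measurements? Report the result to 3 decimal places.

Power law: V₂/V₁ = (z₂/z₁)^α ⇒ α = ln(V₂/V₁) / ln(z₂/z₁)
α = ln(19.6/10.0) / ln(320.0/29.9) = ln(1.9600) / ln(10.7023)
  = 0.67294 / 2.37046 = 0.28389

α ≈ 0.284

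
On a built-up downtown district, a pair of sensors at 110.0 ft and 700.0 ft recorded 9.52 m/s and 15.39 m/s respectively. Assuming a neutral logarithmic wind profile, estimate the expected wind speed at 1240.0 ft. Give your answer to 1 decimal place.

Log law: V ∝ ln(z/z₀). From the pair, with r = V₁/V₂ = 0.61858,
ln z₀ = (ln z₁ − r·ln z₂)/(1 − r) = (4.7005 − 0.61858×6.5511)/0.38142 = 1.6992 → z₀ = 5.469 ft
V₃ = V₁ · ln(z₃/z₀)/ln(z₁/z₀) = 9.52 × 5.4237/3.0013 = 17.2037 m/s

17.2 m/s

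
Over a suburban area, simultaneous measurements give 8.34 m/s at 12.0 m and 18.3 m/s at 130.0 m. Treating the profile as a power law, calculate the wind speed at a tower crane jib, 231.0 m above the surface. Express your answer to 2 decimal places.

First find α: α = ln(V₂/V₁)/ln(z₂/z₁) = ln(18.3/8.34)/ln(130.0/12.0) = 0.78584/2.38263 = 0.3298
Extrapolate from 130.0 m to 231.0 m: V₃ = 18.3 × (231.0/130.0)^0.3298 = 18.3 × 1.2088 = 22.1206 m/s

22.12 m/s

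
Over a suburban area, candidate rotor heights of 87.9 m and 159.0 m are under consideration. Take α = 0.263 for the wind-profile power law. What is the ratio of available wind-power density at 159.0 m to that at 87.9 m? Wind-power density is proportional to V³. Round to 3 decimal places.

Speed ratio: V_B/V_A = (z_B/z_A)^α = (159.0/87.9)^0.263 = (1.8089)^0.263 = 1.16869
Power-density ratio: P_B/P_A = (V_B/V_A)³ = (1.16869)³ = 1.59623

1.596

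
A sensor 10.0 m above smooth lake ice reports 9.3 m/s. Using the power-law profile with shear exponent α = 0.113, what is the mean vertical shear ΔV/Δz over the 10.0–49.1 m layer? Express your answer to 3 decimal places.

0.047 m/s/m

Power law: V₂ = V₁ · (z₂/z₁)^α = 9.3 × (4.9100)^0.113 = 11.1321 m/s
ΔV/Δz = (11.1321 − 9.3)/(49.1 − 10.0) = 1.8321/39.1000 = 0.04686 m/s/m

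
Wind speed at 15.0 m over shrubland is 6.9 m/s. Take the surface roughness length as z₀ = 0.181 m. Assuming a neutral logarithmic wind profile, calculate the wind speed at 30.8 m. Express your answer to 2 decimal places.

Log law: V(z) ∝ ln(z/z₀), so V₂/V₁ = ln(z₂/z₀) / ln(z₁/z₀).
ln(30.8/0.181) = 5.1368, ln(15.0/0.181) = 4.4173
V₂ = 6.9 × 5.1368/4.4173 = 6.9 × 1.1629 = 8.0238 m/s

8.02 m/s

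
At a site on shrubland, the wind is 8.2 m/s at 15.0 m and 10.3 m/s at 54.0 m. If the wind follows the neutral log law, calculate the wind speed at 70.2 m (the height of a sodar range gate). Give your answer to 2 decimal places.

Log law: V ∝ ln(z/z₀). From the pair, with r = V₁/V₂ = 0.79612,
ln z₀ = (ln z₁ − r·ln z₂)/(1 − r) = (2.7081 − 0.79612×3.9890)/0.20388 = -2.2937 → z₀ = 0.1009 m
V₃ = V₁ · ln(z₃/z₀)/ln(z₁/z₀) = 8.2 × 6.5450/5.0017 = 10.7301 m/s

10.73 m/s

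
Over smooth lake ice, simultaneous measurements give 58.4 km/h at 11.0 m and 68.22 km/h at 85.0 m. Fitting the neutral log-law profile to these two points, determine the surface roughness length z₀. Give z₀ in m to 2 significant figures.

z₀ ≈ 0.000058 m

Log law: V(z) ∝ ln(z/z₀). With r = V₁/V₂ = 58.4/68.22 = 0.85605,
r · ln(z₂/z₀) = ln(z₁/z₀) ⇒ ln z₀ = (ln z₁ − r·ln z₂)/(1 − r)
ln z₀ = (2.39790 − 0.85605×4.44265) / 0.14395 = -9.7624
z₀ = exp(-9.7624) = 0.00005758 m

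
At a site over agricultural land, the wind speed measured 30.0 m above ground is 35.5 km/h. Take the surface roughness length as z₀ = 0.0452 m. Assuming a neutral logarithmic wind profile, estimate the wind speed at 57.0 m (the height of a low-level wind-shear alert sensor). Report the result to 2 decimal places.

39.01 km/h

Log law: V(z) ∝ ln(z/z₀), so V₂/V₁ = ln(z₂/z₀) / ln(z₁/z₀).
ln(57.0/0.0452) = 7.1397, ln(30.0/0.0452) = 6.4979
V₂ = 35.5 × 7.1397/6.4979 = 35.5 × 1.0988 = 39.0067 km/h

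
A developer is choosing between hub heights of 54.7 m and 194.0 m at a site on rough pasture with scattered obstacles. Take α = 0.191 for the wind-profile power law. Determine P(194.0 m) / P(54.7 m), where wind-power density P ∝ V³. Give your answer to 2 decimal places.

2.07

Speed ratio: V_B/V_A = (z_B/z_A)^α = (194.0/54.7)^0.191 = (3.5466)^0.191 = 1.27355
Power-density ratio: P_B/P_A = (V_B/V_A)³ = (1.27355)³ = 2.06559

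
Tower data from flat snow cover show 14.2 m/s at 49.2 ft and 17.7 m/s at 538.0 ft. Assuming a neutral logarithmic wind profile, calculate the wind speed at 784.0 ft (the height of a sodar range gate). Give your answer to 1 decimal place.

18.3 m/s

Log law: V ∝ ln(z/z₀). From the pair, with r = V₁/V₂ = 0.80226,
ln z₀ = (ln z₁ − r·ln z₂)/(1 − r) = (3.8959 − 0.80226×6.2879)/0.19774 = -5.8086 → z₀ = 0.003001 ft
V₃ = V₁ · ln(z₃/z₀)/ln(z₁/z₀) = 14.2 × 12.4731/9.7045 = 18.2510 m/s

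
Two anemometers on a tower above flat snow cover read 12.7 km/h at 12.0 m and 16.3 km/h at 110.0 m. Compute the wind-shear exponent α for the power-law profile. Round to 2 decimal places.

α ≈ 0.11

Power law: V₂/V₁ = (z₂/z₁)^α ⇒ α = ln(V₂/V₁) / ln(z₂/z₁)
α = ln(16.3/12.7) / ln(110.0/12.0) = ln(1.2835) / ln(9.1667)
  = 0.24956 / 2.21557 = 0.11264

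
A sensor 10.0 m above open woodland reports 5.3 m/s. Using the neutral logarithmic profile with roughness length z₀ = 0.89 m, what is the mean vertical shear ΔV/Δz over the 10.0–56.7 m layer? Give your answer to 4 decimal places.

0.0814 m/s/m

Log law: V₂ = V₁ · ln(z₂/z₀)/ln(z₁/z₀) = 5.3 × 4.1543/2.4191 = 9.1016 m/s
ΔV/Δz = (9.1016 − 5.3)/(56.7 − 10.0) = 3.8016/46.7000 = 0.08140 m/s/m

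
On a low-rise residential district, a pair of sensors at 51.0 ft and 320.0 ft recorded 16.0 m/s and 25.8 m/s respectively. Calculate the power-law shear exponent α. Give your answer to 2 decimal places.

Power law: V₂/V₁ = (z₂/z₁)^α ⇒ α = ln(V₂/V₁) / ln(z₂/z₁)
α = ln(25.8/16.0) / ln(320.0/51.0) = ln(1.6125) / ln(6.2745)
  = 0.47779 / 1.83650 = 0.26016

α ≈ 0.26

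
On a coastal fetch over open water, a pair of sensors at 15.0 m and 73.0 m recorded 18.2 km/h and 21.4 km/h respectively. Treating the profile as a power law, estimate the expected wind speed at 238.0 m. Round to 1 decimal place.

24.2 km/h

First find α: α = ln(V₂/V₁)/ln(z₂/z₁) = ln(21.4/18.2)/ln(73.0/15.0) = 0.16197/1.58241 = 0.1024
Extrapolate from 73.0 m to 238.0 m: V₃ = 21.4 × (238.0/73.0)^0.1024 = 21.4 × 1.1286 = 24.1517 km/h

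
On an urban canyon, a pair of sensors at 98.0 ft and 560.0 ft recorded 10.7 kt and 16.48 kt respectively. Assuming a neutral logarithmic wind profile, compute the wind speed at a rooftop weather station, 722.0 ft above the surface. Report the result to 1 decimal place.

Log law: V ∝ ln(z/z₀). From the pair, with r = V₁/V₂ = 0.64927,
ln z₀ = (ln z₁ − r·ln z₂)/(1 − r) = (4.5850 − 0.64927×6.3279)/0.35073 = 1.3584 → z₀ = 3.890 ft
V₃ = V₁ · ln(z₃/z₀)/ln(z₁/z₀) = 10.7 × 5.2237/3.2266 = 17.3226 kt

17.3 kt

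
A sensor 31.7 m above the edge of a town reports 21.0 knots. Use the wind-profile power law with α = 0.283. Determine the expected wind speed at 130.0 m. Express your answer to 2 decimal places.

31.31 knots

Power-law profile: V₂ = V₁ · (z₂/z₁)^α
V₂ = 21.0 × (130.0/31.7)^0.283 = 21.0 × (4.1009)^0.283
    = 21.0 × 1.4909 = 31.3087 knots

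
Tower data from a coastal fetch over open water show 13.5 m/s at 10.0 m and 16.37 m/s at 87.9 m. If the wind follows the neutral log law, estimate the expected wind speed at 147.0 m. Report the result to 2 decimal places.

17.05 m/s

Log law: V ∝ ln(z/z₀). From the pair, with r = V₁/V₂ = 0.82468,
ln z₀ = (ln z₁ − r·ln z₂)/(1 − r) = (2.3026 − 0.82468×4.4762)/0.17532 = -7.9217 → z₀ = 0.0003628 m
V₃ = V₁ · ln(z₃/z₀)/ln(z₁/z₀) = 13.5 × 12.9122/10.2243 = 17.0490 m/s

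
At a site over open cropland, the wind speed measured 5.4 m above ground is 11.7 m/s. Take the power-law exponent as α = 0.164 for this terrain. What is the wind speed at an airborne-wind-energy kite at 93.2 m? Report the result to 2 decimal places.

Power-law profile: V₂ = V₁ · (z₂/z₁)^α
V₂ = 11.7 × (93.2/5.4)^0.164 = 11.7 × (17.2593)^0.164
    = 11.7 × 1.5954 = 18.6663 m/s

18.67 m/s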